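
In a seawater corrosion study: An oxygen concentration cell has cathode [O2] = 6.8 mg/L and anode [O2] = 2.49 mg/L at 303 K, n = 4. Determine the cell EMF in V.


Apply the Nernst concentration-cell relation: E = (RT/nF)*ln(C_cathode/C_anode)
RT/nF = 8.314*303/(4*96485) = 0.00652729 V
ln(6.8/2.49) = 1.00464
E = 0.00652729 * 1.00464 = 0.00656 V

0.00656 V


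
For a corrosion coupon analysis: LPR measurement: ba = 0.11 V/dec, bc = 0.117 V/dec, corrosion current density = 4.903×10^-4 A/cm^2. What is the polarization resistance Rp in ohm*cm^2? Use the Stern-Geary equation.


Apply the Stern-Geary equation: Rp = ba*bc / (2.303*icorr*(ba+bc))
ba*bc = 0.11*0.117 = 0.01287
ba+bc = 0.227; 2.303*icorr*(ba+bc) = 2.303*4.903×10^-4*0.227 = 2.5631952×10^-4
Rp = 0.01287 / 2.5631952×10^-4 = 50.21 ohm*cm^2

50.21 ohm*cm^2


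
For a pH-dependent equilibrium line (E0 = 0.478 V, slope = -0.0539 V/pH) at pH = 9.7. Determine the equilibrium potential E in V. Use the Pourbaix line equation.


Apply the Pourbaix line equation: E = E0 + slope*pH
E = 0.478 + (-0.0539)*9.7 = 0.478 + (-0.52283) = -0.04483 V
Rounded to 3 decimal places: E = -0.045 V

-0.045 V


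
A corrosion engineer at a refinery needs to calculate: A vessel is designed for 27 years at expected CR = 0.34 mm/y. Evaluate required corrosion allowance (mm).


Corrosion allowance = CR × design life
CA = 0.34 * 27 = 9.18 mm

9.18 mm


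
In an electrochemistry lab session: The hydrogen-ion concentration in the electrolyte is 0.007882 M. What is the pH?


pH = −log10[H+]
pH = −log10(0.007882) = 2.1

2.1


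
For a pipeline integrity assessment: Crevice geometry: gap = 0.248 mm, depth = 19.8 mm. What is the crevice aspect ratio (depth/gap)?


Aspect ratio = depth / gap
Ratio = 19.8 / 0.248 = 79.8

79.8


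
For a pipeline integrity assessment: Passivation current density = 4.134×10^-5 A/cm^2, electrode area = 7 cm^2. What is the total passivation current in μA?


I = i_pass * A, then convert A → μA (×10^6)
I = 4.134×10^-5 * 7 * 10^6 = 289.38 μA

289.38 μA


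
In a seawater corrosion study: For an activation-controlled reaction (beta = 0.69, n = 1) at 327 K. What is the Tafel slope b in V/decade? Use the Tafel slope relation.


Apply the Tafel slope relation: b = 2.303*R*T/(beta*n*F)
Numerator: 2.303 * 8.314 * 327 = 6261.12
Denominator: 0.69 * 1 * 96485 = 66574.65
b = 6261.12 / 66574.65 = 0.094 V/decade

0.094 V/decade


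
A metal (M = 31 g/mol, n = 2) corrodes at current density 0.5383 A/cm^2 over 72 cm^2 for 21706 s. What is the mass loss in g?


Apply Faraday's law: m = i*A*t*M / (n*F)
Total charge passed Q = i*A*t = 0.5383*72*21706 = 841272.4656 C
m = Q*M/(n*F) = 841272.4656*31/(2*96485) = 135.14767 g

135.14767 g


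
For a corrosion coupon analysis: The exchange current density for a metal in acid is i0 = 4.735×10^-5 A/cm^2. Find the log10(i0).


i0 = 4.735×10^-5 A/cm^2
log10(i0) = -4.325

-4.325


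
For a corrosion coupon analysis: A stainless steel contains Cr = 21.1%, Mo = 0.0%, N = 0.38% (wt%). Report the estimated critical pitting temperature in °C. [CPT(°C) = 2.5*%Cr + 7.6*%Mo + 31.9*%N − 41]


Apply the ASTM G48 empirical CPT estimate: CPT(°C) = 2.5*%Cr + 7.6*%Mo + 31.9*%N − 41
2.5*21.1 = 52.75; 7.6*0.0 = 0; 31.9*0.38 = 12.122
CPT = 52.75 + 0 + 12.122 − 41 = 23.872 °C
Rounded to 0.1 °C: CPT ≈ 23.9 °C

23.9 °C


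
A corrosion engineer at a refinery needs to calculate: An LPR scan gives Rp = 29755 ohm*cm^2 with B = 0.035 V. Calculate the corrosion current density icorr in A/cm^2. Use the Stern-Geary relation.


Apply the Stern-Geary relation: icorr = B / Rp
icorr = 0.035 / 29755 = 1.176×10^-6 A/cm^2

1.176×10^-6 A/cm^2


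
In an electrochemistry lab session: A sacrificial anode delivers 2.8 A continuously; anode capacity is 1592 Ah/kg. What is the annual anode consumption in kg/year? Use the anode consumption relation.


Annual consumption = current * hours per year / capacity
Rate = 2.8 * 8760 / 1592 = 15.4 kg/year

15.4 kg/year


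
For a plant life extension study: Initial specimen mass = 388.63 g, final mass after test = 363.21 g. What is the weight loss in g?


Weight loss = initial − final
WL = 388.63 − 363.21 = 25.42 g

25.42 g


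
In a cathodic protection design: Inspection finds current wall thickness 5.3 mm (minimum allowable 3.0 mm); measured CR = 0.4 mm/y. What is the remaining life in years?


Apply the remaining-life relation: RL = (t_current − t_min) / CR
RL = (5.3 − 3.0) / 0.4 = 2.3 / 0.4 = 5.8 years

5.8 years


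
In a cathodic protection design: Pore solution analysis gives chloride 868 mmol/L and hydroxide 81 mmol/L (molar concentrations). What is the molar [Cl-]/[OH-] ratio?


Threshold parameter = [Cl-] / [OH-] (molar basis; both in mmol/L, so units cancel)
Ratio = 868 / 81 = 10.72

10.72


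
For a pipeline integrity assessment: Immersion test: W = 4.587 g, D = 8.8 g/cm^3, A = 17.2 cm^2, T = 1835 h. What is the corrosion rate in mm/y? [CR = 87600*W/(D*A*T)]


Apply the mm/y weight-loss relation: CR = 87600 * W / (D * A * T)
Numerator: 87600 * 4.587 = 401821.2
Denominator: 8.8 * 17.2 * 1835 = 277745.6
CR = 401821.2 / 277745.6 = 1.446724 mm/y

1.446724 mm/y


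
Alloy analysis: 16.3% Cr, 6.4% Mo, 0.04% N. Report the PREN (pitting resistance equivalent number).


Apply the PREN formula: PREN = Cr + 3.3*Mo + 16*N
PREN = 16.3 + 3.3*6.4 + 16*0.04
PREN = 16.3 + 21.12 + 0.64 = 38.06

38.06


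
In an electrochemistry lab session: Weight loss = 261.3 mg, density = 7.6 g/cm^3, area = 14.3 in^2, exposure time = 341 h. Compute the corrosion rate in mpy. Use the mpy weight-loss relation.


Apply the mpy weight-loss relation: CR = 534 * W / (D * A * T)
Numerator: 534 * 261.3 = 139534.2
Denominator: 7.6 * 14.3 * 341 = 37059.88
CR = 139534.2 / 37059.88 = 3.7651 mpy

3.7651 mpy


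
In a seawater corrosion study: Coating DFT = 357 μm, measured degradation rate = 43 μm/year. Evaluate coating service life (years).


Service life = thickness / degradation rate
Life = 357 / 43 = 8.3 years

8.3 years


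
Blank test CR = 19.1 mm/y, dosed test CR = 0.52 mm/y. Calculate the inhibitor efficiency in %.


Apply the inhibitor-efficiency definition: IE = (CR_blank − CR_inh)/CR_blank × 100
IE = (19.1 − 0.52) / 19.1 × 100
IE = 18.58 / 19.1 × 100 = 97.3 %

97.3 %


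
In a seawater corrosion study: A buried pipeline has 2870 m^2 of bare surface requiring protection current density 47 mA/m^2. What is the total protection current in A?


I = area * current density, then convert mA → A (÷1000)
I = 2870 * 47 / 1000 = 134.89 A

134.89 A


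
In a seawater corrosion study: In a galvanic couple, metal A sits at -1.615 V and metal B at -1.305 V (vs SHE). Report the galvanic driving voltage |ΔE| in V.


Driving voltage is the absolute potential difference.
|ΔE| = |-1.615 − (-1.305)| = 0.31 V

0.31 V


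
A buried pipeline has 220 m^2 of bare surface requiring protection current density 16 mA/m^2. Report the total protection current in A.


I = area * current density, then convert mA → A (÷1000)
I = 220 * 16 / 1000 = 3.52 A

3.52 A


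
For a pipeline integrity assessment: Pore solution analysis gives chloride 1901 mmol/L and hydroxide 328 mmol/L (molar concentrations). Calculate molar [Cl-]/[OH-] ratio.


Threshold parameter = [Cl-] / [OH-] (molar basis; both in mmol/L, so units cancel)
Ratio = 1901 / 328 = 5.8

5.8


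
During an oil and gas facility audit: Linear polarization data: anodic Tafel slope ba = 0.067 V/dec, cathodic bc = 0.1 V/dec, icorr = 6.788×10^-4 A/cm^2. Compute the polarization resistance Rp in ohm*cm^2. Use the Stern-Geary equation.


Apply the Stern-Geary equation: Rp = ba*bc / (2.303*icorr*(ba+bc))
ba*bc = 0.067*0.1 = 0.0067
ba+bc = 0.167; 2.303*icorr*(ba+bc) = 2.303*6.788×10^-4*0.167 = 2.6106716×10^-4
Rp = 0.0067 / 2.6106716×10^-4 = 25.66 ohm*cm^2

25.66 ohm*cm^2


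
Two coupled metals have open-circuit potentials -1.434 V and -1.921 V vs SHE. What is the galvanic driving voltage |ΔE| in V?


Driving voltage is the absolute potential difference.
|ΔE| = |-1.434 − (-1.921)| = 0.487 V

0.487 V


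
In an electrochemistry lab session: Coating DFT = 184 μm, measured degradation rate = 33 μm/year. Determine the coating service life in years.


Service life = thickness / degradation rate
Life = 184 / 33 = 5.6 years

5.6 years


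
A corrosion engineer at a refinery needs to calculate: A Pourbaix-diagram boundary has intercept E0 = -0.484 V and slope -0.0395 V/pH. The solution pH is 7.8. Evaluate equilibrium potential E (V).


Apply the Pourbaix line equation: E = E0 + slope*pH
E = -0.484 + (-0.0395)*7.8 = -0.484 + (-0.3081) = -0.7921 V
Rounded to 4 decimal places: E = -0.7921 V

-0.7921 V


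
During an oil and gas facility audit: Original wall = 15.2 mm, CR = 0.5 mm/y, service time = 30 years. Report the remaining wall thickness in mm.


Remaining wall = original − CR × time
t = 15.2 − 0.5*30 = 15.2 − 15.0 = 0.2 mm

0.2 mm


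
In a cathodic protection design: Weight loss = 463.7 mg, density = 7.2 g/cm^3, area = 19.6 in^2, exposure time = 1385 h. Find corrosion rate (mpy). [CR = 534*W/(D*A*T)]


Apply the mpy weight-loss relation: CR = 534 * W / (D * A * T)
Numerator: 534 * 463.7 = 247615.8
Denominator: 7.2 * 19.6 * 1385 = 195451.2
CR = 247615.8 / 195451.2 = 1.2669 mpy

1.2669 mpy


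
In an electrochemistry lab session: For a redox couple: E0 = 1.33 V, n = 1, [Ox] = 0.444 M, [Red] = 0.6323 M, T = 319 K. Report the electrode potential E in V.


Apply the Nernst equation: E = E0 + (RT/nF)*ln([Ox]/[Red])
Step 1: RT/nF = 8.314*319/(1*96485) = 0.02748786 V
Step 2: [Ox]/[Red] = 0.444/0.6323 = 0.702198
Step 3: ln(0.702198) = -0.35354
Step 4: correction = 0.02748786 * -0.35354 = -0.0097 V
E = 1.33 + -0.0097 = 1.3203 V

1.3203 V


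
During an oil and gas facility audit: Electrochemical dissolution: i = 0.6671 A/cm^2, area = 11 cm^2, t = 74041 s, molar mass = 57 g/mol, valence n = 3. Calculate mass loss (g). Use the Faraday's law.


Apply Faraday's law: m = i*A*t*M / (n*F)
Total charge passed Q = i*A*t = 0.6671*11*74041 = 543320.2621 C
m = Q*M/(n*F) = 543320.2621*57/(3*96485) = 106.9916 g

106.9916 g


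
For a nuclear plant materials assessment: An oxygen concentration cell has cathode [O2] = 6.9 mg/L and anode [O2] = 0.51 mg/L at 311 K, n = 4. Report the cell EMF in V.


Apply the Nernst concentration-cell relation: E = (RT/nF)*ln(C_cathode/C_anode)
RT/nF = 8.314*311/(4*96485) = 0.00669963 V
ln(6.9/0.51) = 2.60487
E = 0.00669963 * 2.60487 = 0.01745 V

0.01745 V


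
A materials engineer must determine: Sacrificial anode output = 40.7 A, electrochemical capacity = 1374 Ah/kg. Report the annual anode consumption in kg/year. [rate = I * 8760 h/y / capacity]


Annual consumption = current * hours per year / capacity
Rate = 40.7 * 8760 / 1374 = 259.5 kg/year

259.5 kg/year


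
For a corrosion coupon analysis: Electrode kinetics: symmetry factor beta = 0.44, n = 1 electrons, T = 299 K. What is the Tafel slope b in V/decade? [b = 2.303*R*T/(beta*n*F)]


Apply the Tafel slope relation: b = 2.303*R*T/(beta*n*F)
Numerator: 2.303 * 8.314 * 299 = 5725.0
Denominator: 0.44 * 1 * 96485 = 42453.4
b = 5725.0 / 42453.4 = 0.1349 V/decade

0.1349 V/decade


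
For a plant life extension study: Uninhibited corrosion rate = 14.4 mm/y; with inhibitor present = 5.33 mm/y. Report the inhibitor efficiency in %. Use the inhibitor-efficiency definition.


Apply the inhibitor-efficiency definition: IE = (CR_blank − CR_inh)/CR_blank × 100
IE = (14.4 − 5.33) / 14.4 × 100
IE = 9.07 / 14.4 × 100 = 63.0 %

63.0 %


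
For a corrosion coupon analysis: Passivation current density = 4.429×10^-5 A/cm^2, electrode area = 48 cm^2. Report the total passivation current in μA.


I = i_pass * A, then convert A → μA (×10^6)
I = 4.429×10^-5 * 48 * 10^6 = 2125.92 μA

2125.92 μA


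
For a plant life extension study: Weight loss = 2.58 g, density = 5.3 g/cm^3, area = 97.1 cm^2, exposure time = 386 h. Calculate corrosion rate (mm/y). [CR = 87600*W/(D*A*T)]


Apply the mm/y weight-loss relation: CR = 87600 * W / (D * A * T)
Numerator: 87600 * 2.58 = 226008.0
Denominator: 5.3 * 97.1 * 386 = 198647.18
CR = 226008.0 / 198647.18 = 1.137736 mm/y

1.137736 mm/y


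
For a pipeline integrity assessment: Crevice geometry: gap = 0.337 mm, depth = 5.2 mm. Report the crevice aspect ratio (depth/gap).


Aspect ratio = depth / gap
Ratio = 5.2 / 0.337 = 15.4

15.4


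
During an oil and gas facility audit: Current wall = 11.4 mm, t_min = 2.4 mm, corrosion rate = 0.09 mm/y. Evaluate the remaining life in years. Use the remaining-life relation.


Apply the remaining-life relation: RL = (t_current − t_min) / CR
RL = (11.4 − 2.4) / 0.09 = 9.0 / 0.09 = 100.0 years

100.0 years


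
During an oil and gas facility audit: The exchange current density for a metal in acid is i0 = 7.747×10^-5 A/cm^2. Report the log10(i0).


i0 = 7.747×10^-5 A/cm^2
log10(i0) = -4.111

-4.111


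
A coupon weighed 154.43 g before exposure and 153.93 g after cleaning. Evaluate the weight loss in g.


Weight loss = initial − final
WL = 154.43 − 153.93 = 0.5 g

0.5 g


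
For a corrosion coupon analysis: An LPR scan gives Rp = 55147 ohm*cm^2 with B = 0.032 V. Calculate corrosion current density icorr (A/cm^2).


Apply the Stern-Geary relation: icorr = B / Rp
icorr = 0.032 / 55147 = 5.803×10^-7 A/cm^2

5.803×10^-7 A/cm^2


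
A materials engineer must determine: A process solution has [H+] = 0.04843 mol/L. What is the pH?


pH = −log10[H+]
pH = −log10(0.04843) = 1.31

1.31


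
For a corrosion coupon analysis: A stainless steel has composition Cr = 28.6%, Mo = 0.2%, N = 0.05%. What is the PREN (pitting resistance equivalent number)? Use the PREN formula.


Apply the PREN formula: PREN = Cr + 3.3*Mo + 16*N
PREN = 28.6 + 3.3*0.2 + 16*0.05
PREN = 28.6 + 0.66 + 0.8 = 30.06

30.06


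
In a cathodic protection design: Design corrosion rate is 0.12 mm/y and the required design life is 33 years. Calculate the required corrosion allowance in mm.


Corrosion allowance = CR × design life
CA = 0.12 * 33 = 3.96 mm

3.96 mm


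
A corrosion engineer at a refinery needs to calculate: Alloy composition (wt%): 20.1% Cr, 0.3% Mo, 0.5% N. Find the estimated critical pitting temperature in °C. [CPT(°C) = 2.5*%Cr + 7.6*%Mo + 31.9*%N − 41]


Apply the ASTM G48 empirical CPT estimate: CPT(°C) = 2.5*%Cr + 7.6*%Mo + 31.9*%N − 41
2.5*20.1 = 50.25; 7.6*0.3 = 2.28; 31.9*0.5 = 15.95
CPT = 50.25 + 2.28 + 15.95 − 41 = 27.48 °C
Rounded to 0.1 °C: CPT ≈ 27.5 °C

27.5 °C


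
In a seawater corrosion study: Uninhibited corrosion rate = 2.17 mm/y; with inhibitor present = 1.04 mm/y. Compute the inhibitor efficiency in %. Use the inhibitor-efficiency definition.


Apply the inhibitor-efficiency definition: IE = (CR_blank − CR_inh)/CR_blank × 100
IE = (2.17 − 1.04) / 2.17 × 100
IE = 1.13 / 2.17 × 100 = 52.1 %

52.1 %


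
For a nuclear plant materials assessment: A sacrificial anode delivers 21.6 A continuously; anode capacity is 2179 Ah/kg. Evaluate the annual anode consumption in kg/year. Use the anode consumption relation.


Annual consumption = current * hours per year / capacity
Rate = 21.6 * 8760 / 2179 = 86.8 kg/year

86.8 kg/year


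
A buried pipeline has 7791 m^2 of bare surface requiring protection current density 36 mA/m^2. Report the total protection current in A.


I = area * current density, then convert mA → A (÷1000)
I = 7791 * 36 / 1000 = 280.48 A

280.48 A


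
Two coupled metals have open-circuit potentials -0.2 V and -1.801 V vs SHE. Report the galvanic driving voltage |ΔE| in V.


Driving voltage is the absolute potential difference.
|ΔE| = |-0.2 − (-1.801)| = 1.601 V

1.601 V


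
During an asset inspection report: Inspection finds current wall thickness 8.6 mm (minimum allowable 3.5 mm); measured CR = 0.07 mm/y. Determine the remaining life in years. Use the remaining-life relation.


Apply the remaining-life relation: RL = (t_current − t_min) / CR
RL = (8.6 − 3.5) / 0.07 = 5.1 / 0.07 = 72.9 years

72.9 years


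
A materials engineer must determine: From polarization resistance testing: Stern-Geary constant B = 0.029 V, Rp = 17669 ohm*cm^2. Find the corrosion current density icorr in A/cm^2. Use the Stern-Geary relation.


Apply the Stern-Geary relation: icorr = B / Rp
icorr = 0.029 / 17669 = 1.641×10^-6 A/cm^2

1.641×10^-6 A/cm^2


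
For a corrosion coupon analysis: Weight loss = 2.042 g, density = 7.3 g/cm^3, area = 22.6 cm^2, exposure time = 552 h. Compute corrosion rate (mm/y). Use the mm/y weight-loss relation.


Apply the mm/y weight-loss relation: CR = 87600 * W / (D * A * T)
Numerator: 87600 * 2.042 = 178879.2
Denominator: 7.3 * 22.6 * 552 = 91068.96
CR = 178879.2 / 91068.96 = 1.9642 mm/y

1.9642 mm/y


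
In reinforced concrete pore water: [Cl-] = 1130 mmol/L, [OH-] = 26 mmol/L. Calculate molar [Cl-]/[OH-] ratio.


Threshold parameter = [Cl-] / [OH-] (molar basis; both in mmol/L, so units cancel)
Ratio = 1130 / 26 = 43.46

43.46


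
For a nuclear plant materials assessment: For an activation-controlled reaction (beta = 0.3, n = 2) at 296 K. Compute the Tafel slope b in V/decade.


Apply the Tafel slope relation: b = 2.303*R*T/(beta*n*F)
Numerator: 2.303 * 8.314 * 296 = 5667.55
Denominator: 0.3 * 2 * 96485 = 57891.0
b = 5667.55 / 57891.0 = 0.0979 V/decade

0.0979 V/decade


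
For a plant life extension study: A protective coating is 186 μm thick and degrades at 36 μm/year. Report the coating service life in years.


Service life = thickness / degradation rate
Life = 186 / 36 = 5.2 years

5.2 years


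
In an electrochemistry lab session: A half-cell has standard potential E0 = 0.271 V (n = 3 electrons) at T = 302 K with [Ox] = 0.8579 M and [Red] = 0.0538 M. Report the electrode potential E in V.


Apply the Nernst equation: E = E0 + (RT/nF)*ln([Ox]/[Red])
Step 1: RT/nF = 8.314*302/(3*96485) = 0.00867433 V
Step 2: [Ox]/[Red] = 0.8579/0.0538 = 15.946097
Step 3: ln(15.946097) = 2.769214
Step 4: correction = 0.00867433 * 2.769214 = 0.024 V
E = 0.271 + 0.024 = 0.295 V

0.295 V


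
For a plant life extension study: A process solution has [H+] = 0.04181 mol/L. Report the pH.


pH = −log10[H+]
pH = −log10(0.04181) = 1.38

1.38


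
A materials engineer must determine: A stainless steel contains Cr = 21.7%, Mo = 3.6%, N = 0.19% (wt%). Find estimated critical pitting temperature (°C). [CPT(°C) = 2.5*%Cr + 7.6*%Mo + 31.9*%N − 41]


Apply the ASTM G48 empirical CPT estimate: CPT(°C) = 2.5*%Cr + 7.6*%Mo + 31.9*%N − 41
2.5*21.7 = 54.25; 7.6*3.6 = 27.36; 31.9*0.19 = 6.061
CPT = 54.25 + 27.36 + 6.061 − 41 = 46.671 °C
Rounded to 0.1 °C: CPT ≈ 46.7 °C

46.7 °C


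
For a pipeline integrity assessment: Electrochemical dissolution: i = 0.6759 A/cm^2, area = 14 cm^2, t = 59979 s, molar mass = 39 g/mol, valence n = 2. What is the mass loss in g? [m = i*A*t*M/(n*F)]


Apply Faraday's law: m = i*A*t*M / (n*F)
Total charge passed Q = i*A*t = 0.6759*14*59979 = 567557.2854 C
m = Q*M/(n*F) = 567557.2854*39/(2*96485) = 114.70557 g

114.70557 g


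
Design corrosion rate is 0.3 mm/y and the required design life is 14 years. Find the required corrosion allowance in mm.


Corrosion allowance = CR × design life
CA = 0.3 * 14 = 4.2 mm

4.2 mm


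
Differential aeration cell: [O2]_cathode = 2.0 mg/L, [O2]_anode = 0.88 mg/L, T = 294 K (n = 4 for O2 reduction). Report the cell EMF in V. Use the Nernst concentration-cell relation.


Apply the Nernst concentration-cell relation: E = (RT/nF)*ln(C_cathode/C_anode)
RT/nF = 8.314*294/(4*96485) = 0.00633341 V
ln(2.0/0.88) = 0.82098
E = 0.00633341 * 0.82098 = 0.0052 V

0.0052 V


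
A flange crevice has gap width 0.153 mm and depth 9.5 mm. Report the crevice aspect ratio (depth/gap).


Aspect ratio = depth / gap
Ratio = 9.5 / 0.153 = 62.1

62.1


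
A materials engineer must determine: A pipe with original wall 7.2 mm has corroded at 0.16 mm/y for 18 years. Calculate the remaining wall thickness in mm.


Remaining wall = original − CR × time
t = 7.2 − 0.16*18 = 7.2 − 2.88 = 4.32 mm

4.32 mm


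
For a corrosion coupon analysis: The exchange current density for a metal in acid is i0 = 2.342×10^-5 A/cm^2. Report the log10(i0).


i0 = 2.342×10^-5 A/cm^2
log10(i0) = -4.63

-4.63


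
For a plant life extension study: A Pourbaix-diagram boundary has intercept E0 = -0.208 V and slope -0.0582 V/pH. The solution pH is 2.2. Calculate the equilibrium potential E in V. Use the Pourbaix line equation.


Apply the Pourbaix line equation: E = E0 + slope*pH
E = -0.208 + (-0.0582)*2.2 = -0.208 + (-0.12804) = -0.33604 V
Rounded to 3 decimal places: E = -0.336 V

-0.336 V


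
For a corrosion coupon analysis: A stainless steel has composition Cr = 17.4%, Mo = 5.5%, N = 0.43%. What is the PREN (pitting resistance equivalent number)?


Apply the PREN formula: PREN = Cr + 3.3*Mo + 16*N
PREN = 17.4 + 3.3*5.5 + 16*0.43
PREN = 17.4 + 18.15 + 6.88 = 42.43

42.43


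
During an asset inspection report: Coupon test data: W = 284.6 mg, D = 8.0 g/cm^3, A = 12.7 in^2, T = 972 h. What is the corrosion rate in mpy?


Apply the mpy weight-loss relation: CR = 534 * W / (D * A * T)
Numerator: 534 * 284.6 = 151976.4
Denominator: 8.0 * 12.7 * 972 = 98755.2
CR = 151976.4 / 98755.2 = 1.539 mpy

1.539 mpy


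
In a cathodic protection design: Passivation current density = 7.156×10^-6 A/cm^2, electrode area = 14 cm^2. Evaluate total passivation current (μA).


I = i_pass * A, then convert A → μA (×10^6)
I = 7.156×10^-6 * 14 * 10^6 = 100.18 μA

100.18 μA


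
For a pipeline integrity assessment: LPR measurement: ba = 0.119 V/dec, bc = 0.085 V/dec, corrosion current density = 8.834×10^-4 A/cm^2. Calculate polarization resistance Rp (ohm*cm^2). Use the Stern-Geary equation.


Apply the Stern-Geary equation: Rp = ba*bc / (2.303*icorr*(ba+bc))
ba*bc = 0.119*0.085 = 0.010115
ba+bc = 0.204; 2.303*icorr*(ba+bc) = 2.303*8.834×10^-4*0.204 = 4.1503192×10^-4
Rp = 0.010115 / 4.1503192×10^-4 = 24.4 ohm*cm^2

24.4 ohm*cm^2


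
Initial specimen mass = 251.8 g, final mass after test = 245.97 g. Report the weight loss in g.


Weight loss = initial − final
WL = 251.8 − 245.97 = 5.83 g

5.83 g


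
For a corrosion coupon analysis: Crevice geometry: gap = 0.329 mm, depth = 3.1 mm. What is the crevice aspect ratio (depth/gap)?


Aspect ratio = depth / gap
Ratio = 3.1 / 0.329 = 9.4

9.4


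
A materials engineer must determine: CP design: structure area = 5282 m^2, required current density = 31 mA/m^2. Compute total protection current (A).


I = area * current density, then convert mA → A (÷1000)
I = 5282 * 31 / 1000 = 163.74 A

163.74 A


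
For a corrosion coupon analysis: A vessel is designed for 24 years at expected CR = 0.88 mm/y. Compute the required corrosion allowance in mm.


Corrosion allowance = CR × design life
CA = 0.88 * 24 = 21.12 mm

21.12 mm


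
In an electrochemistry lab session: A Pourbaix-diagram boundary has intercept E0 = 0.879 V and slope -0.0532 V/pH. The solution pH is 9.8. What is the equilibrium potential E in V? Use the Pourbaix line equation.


Apply the Pourbaix line equation: E = E0 + slope*pH
E = 0.879 + (-0.0532)*9.8 = 0.879 + (-0.52136) = 0.35764 V
Rounded to 4 decimal places: E = 0.3576 V

0.3576 V


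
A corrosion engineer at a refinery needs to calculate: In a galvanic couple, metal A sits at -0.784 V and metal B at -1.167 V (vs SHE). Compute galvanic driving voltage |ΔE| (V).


Driving voltage is the absolute potential difference.
|ΔE| = |-0.784 − (-1.167)| = 0.383 V

0.383 V


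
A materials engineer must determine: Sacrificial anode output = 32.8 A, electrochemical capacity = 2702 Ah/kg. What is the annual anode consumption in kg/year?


Annual consumption = current * hours per year / capacity
Rate = 32.8 * 8760 / 2702 = 106.3 kg/year

106.3 kg/year


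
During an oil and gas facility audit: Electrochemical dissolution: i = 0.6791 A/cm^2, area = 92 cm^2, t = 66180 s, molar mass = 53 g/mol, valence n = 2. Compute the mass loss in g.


Apply Faraday's law: m = i*A*t*M / (n*F)
Total charge passed Q = i*A*t = 0.6791*92*66180 = 4134741.096 C
m = Q*M/(n*F) = 4134741.096*53/(2*96485) = 1135.624 g

1135.624 g


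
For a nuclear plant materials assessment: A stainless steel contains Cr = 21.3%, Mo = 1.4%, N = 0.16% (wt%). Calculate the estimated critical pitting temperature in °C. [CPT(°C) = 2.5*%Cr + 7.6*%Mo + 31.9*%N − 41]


Apply the ASTM G48 empirical CPT estimate: CPT(°C) = 2.5*%Cr + 7.6*%Mo + 31.9*%N − 41
2.5*21.3 = 53.25; 7.6*1.4 = 10.64; 31.9*0.16 = 5.104
CPT = 53.25 + 10.64 + 5.104 − 41 = 27.994 °C
Rounded to 0.1 °C: CPT ≈ 28.0 °C

28.0 °C


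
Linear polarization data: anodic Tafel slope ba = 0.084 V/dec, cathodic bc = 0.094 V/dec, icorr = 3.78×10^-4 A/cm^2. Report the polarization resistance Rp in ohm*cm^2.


Apply the Stern-Geary equation: Rp = ba*bc / (2.303*icorr*(ba+bc))
ba*bc = 0.084*0.094 = 0.007896
ba+bc = 0.178; 2.303*icorr*(ba+bc) = 2.303*3.78×10^-4*0.178 = 1.5495505×10^-4
Rp = 0.007896 / 1.5495505×10^-4 = 50.96 ohm*cm^2

50.96 ohm*cm^2


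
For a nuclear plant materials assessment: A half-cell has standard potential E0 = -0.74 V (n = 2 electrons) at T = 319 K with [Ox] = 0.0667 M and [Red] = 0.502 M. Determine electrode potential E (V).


Apply the Nernst equation: E = E0 + (RT/nF)*ln([Ox]/[Red])
Step 1: RT/nF = 8.314*319/(2*96485) = 0.01374393 V
Step 2: [Ox]/[Red] = 0.0667/0.502 = 0.132869
Step 3: ln(0.132869) = -2.018392
Step 4: correction = 0.01374393 * -2.018392 = -0.0277 V
E = -0.74 + -0.0277 = -0.7677 V

-0.7677 V


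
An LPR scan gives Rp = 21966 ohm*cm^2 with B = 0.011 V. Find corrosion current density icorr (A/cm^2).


Apply the Stern-Geary relation: icorr = B / Rp
icorr = 0.011 / 21966 = 5.008×10^-7 A/cm^2

5.008×10^-7 A/cm^2


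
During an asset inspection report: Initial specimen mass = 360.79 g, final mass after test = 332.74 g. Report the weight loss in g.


Weight loss = initial − final
WL = 360.79 − 332.74 = 28.05 g

28.05 g


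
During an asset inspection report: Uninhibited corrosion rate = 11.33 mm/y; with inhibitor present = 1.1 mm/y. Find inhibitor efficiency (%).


Apply the inhibitor-efficiency definition: IE = (CR_blank − CR_inh)/CR_blank × 100
IE = (11.33 − 1.1) / 11.33 × 100
IE = 10.23 / 11.33 × 100 = 90.3 %

90.3 %


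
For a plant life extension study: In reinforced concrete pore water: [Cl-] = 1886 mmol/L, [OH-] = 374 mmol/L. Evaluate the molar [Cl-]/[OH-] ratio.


Threshold parameter = [Cl-] / [OH-] (molar basis; both in mmol/L, so units cancel)
Ratio = 1886 / 374 = 5.04

5.04


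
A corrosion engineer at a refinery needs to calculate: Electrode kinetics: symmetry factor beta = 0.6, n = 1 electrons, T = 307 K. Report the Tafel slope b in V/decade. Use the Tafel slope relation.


Apply the Tafel slope relation: b = 2.303*R*T/(beta*n*F)
Numerator: 2.303 * 8.314 * 307 = 5878.17
Denominator: 0.6 * 1 * 96485 = 57891.0
b = 5878.17 / 57891.0 = 0.102 V/decade

0.102 V/decade


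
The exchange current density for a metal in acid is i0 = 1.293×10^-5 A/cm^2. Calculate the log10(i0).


i0 = 1.293×10^-5 A/cm^2
log10(i0) = -4.888

-4.888


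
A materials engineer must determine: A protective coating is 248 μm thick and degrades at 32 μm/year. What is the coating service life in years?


Service life = thickness / degradation rate
Life = 248 / 32 = 7.8 years

7.8 years


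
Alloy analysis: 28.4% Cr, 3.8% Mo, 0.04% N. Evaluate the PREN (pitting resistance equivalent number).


Apply the PREN formula: PREN = Cr + 3.3*Mo + 16*N
PREN = 28.4 + 3.3*3.8 + 16*0.04
PREN = 28.4 + 12.54 + 0.64 = 41.58

41.58


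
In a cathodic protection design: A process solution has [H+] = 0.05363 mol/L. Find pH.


pH = −log10[H+]
pH = −log10(0.05363) = 1.27

1.27


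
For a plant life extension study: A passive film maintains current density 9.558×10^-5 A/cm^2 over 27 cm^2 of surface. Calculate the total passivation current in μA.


I = i_pass * A, then convert A → μA (×10^6)
I = 9.558×10^-5 * 27 * 10^6 = 2580.66 μA

2580.66 μA


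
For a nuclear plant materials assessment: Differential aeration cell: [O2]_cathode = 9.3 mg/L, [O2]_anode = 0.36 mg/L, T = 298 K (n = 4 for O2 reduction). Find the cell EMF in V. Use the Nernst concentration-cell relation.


Apply the Nernst concentration-cell relation: E = (RT/nF)*ln(C_cathode/C_anode)
RT/nF = 8.314*298/(4*96485) = 0.00641958 V
ln(9.3/0.36) = 3.25167
E = 0.00641958 * 3.25167 = 0.02087 V

0.02087 V


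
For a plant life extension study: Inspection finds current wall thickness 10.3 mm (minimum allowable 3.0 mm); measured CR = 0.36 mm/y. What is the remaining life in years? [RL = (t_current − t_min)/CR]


Apply the remaining-life relation: RL = (t_current − t_min) / CR
RL = (10.3 − 3.0) / 0.36 = 7.3 / 0.36 = 20.3 years

20.3 years


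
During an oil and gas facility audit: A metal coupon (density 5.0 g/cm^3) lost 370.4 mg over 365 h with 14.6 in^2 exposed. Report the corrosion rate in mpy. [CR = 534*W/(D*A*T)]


Apply the mpy weight-loss relation: CR = 534 * W / (D * A * T)
Numerator: 534 * 370.4 = 197793.6
Denominator: 5.0 * 14.6 * 365 = 26645.0
CR = 197793.6 / 26645.0 = 7.423 mpy

7.423 mpy


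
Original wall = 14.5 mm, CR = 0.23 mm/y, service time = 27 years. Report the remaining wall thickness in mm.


Remaining wall = original − CR × time
t = 14.5 − 0.23*27 = 14.5 − 6.21 = 8.29 mm

8.29 mm


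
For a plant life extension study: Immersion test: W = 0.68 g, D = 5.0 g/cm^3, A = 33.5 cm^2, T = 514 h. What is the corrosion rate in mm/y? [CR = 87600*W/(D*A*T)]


Apply the mm/y weight-loss relation: CR = 87600 * W / (D * A * T)
Numerator: 87600 * 0.68 = 59568.0
Denominator: 5.0 * 33.5 * 514 = 86095.0
CR = 59568.0 / 86095.0 = 0.6919 mm/y

0.6919 mm/y


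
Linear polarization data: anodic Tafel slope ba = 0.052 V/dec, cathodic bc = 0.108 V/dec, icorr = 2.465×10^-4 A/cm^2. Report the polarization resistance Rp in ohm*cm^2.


Apply the Stern-Geary equation: Rp = ba*bc / (2.303*icorr*(ba+bc))
ba*bc = 0.052*0.108 = 0.005616
ba+bc = 0.16; 2.303*icorr*(ba+bc) = 2.303*2.465×10^-4*0.16 = 9.083032×10^-5
Rp = 0.005616 / 9.083032×10^-5 = 61.8 ohm*cm^2

61.8 ohm*cm^2


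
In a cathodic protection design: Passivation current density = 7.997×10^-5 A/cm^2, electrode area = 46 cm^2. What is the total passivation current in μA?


I = i_pass * A, then convert A → μA (×10^6)
I = 7.997×10^-5 * 46 * 10^6 = 3678.62 μA

3678.62 μA


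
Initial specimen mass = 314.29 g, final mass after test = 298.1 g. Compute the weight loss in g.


Weight loss = initial − final
WL = 314.29 − 298.1 = 16.19 g

16.19 g


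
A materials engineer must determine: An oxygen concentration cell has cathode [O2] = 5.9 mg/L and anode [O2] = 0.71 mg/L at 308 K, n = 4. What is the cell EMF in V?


Apply the Nernst concentration-cell relation: E = (RT/nF)*ln(C_cathode/C_anode)
RT/nF = 8.314*308/(4*96485) = 0.006635 V
ln(5.9/0.71) = 2.11744
E = 0.006635 * 2.11744 = 0.01405 V

0.01405 V


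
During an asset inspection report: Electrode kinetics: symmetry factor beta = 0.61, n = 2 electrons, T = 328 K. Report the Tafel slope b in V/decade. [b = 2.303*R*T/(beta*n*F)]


Apply the Tafel slope relation: b = 2.303*R*T/(beta*n*F)
Numerator: 2.303 * 8.314 * 328 = 6280.26
Denominator: 0.61 * 2 * 96485 = 117711.7
b = 6280.26 / 117711.7 = 0.0534 V/decade

0.0534 V/decade


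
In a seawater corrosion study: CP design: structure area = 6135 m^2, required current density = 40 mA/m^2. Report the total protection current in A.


I = area * current density, then convert mA → A (÷1000)
I = 6135 * 40 / 1000 = 245.4 A

245.4 A


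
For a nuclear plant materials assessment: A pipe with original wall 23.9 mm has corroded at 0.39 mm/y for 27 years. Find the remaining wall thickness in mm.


Remaining wall = original − CR × time
t = 23.9 − 0.39*27 = 23.9 − 10.53 = 13.37 mm

13.37 mm


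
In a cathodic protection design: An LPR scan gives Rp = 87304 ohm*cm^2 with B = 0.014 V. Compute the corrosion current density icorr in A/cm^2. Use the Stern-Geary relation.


Apply the Stern-Geary relation: icorr = B / Rp
icorr = 0.014 / 87304 = 1.604×10^-7 A/cm^2

1.604×10^-7 A/cm^2


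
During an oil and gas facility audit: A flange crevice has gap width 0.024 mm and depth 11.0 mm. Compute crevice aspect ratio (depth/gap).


Aspect ratio = depth / gap
Ratio = 11.0 / 0.024 = 458.3

458.3


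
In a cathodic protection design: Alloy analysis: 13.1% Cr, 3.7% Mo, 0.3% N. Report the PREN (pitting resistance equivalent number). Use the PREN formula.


Apply the PREN formula: PREN = Cr + 3.3*Mo + 16*N
PREN = 13.1 + 3.3*3.7 + 16*0.3
PREN = 13.1 + 12.21 + 4.8 = 30.11

30.11


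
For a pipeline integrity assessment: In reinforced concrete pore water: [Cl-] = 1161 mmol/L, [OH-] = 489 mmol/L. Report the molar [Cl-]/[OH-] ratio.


Threshold parameter = [Cl-] / [OH-] (molar basis; both in mmol/L, so units cancel)
Ratio = 1161 / 489 = 2.37

2.37


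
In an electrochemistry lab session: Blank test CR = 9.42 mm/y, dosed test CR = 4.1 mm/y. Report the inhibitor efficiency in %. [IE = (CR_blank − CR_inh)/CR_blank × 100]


Apply the inhibitor-efficiency definition: IE = (CR_blank − CR_inh)/CR_blank × 100
IE = (9.42 − 4.1) / 9.42 × 100
IE = 5.32 / 9.42 × 100 = 56.5 %

56.5 %


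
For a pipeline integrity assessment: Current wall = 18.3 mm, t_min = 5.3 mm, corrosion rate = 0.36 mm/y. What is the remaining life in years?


Apply the remaining-life relation: RL = (t_current − t_min) / CR
RL = (18.3 − 5.3) / 0.36 = 13.0 / 0.36 = 36.1 years

36.1 years


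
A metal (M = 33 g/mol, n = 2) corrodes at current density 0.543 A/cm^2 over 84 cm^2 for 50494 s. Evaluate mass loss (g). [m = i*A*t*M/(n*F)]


Apply Faraday's law: m = i*A*t*M / (n*F)
Total charge passed Q = i*A*t = 0.543*84*50494 = 2303132.328 C
m = Q*M/(n*F) = 2303132.328*33/(2*96485) = 393.86105 g

393.86105 g


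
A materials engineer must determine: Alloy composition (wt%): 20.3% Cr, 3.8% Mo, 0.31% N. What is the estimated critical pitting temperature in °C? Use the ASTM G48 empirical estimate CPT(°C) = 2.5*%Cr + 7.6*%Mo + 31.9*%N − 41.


Apply the ASTM G48 empirical CPT estimate: CPT(°C) = 2.5*%Cr + 7.6*%Mo + 31.9*%N − 41
2.5*20.3 = 50.75; 7.6*3.8 = 28.88; 31.9*0.31 = 9.889
CPT = 50.75 + 28.88 + 9.889 − 41 = 48.519 °C
Rounded to 0.1 °C: CPT ≈ 48.5 °C

48.5 °C


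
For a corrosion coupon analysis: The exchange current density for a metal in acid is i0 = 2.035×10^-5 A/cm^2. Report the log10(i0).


i0 = 2.035×10^-5 A/cm^2
log10(i0) = -4.691

-4.691


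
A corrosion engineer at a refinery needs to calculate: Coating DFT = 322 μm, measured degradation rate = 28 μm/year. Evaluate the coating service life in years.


Service life = thickness / degradation rate
Life = 322 / 28 = 11.5 years

11.5 years


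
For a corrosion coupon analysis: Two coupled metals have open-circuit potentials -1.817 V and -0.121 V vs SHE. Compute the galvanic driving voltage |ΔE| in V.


Driving voltage is the absolute potential difference.
|ΔE| = |-1.817 − (-0.121)| = 1.696 V

1.696 V


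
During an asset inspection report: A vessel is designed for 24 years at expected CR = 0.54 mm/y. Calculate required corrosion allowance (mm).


Corrosion allowance = CR × design life
CA = 0.54 * 24 = 12.96 mm

12.96 mm


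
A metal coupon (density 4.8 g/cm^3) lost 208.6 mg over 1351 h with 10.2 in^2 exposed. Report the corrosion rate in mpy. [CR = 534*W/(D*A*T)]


Apply the mpy weight-loss relation: CR = 534 * W / (D * A * T)
Numerator: 534 * 208.6 = 111392.4
Denominator: 4.8 * 10.2 * 1351 = 66144.96
CR = 111392.4 / 66144.96 = 1.6841 mpy

1.6841 mpy


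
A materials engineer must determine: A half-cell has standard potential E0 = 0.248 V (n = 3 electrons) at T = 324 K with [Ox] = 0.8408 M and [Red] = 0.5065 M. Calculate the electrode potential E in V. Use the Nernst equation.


Apply the Nernst equation: E = E0 + (RT/nF)*ln([Ox]/[Red])
Step 1: RT/nF = 8.314*324/(3*96485) = 0.00930623 V
Step 2: [Ox]/[Red] = 0.8408/0.5065 = 1.66002
Step 3: ln(1.66002) = 0.50683
Step 4: correction = 0.00930623 * 0.50683 = 0.0047 V
E = 0.248 + 0.0047 = 0.2527 V

0.2527 V


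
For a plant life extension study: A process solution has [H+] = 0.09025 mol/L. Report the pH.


pH = −log10[H+]
pH = −log10(0.09025) = 1.04

1.04


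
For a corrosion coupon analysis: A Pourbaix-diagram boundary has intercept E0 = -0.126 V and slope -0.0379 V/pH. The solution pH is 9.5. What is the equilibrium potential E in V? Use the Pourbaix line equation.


Apply the Pourbaix line equation: E = E0 + slope*pH
E = -0.126 + (-0.0379)*9.5 = -0.126 + (-0.36005) = -0.48605 V
Rounded to 3 decimal places: E = -0.486 V

-0.486 V


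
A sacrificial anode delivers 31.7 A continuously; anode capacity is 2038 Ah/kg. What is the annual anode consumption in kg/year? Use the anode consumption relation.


Annual consumption = current * hours per year / capacity
Rate = 31.7 * 8760 / 2038 = 136.3 kg/year

136.3 kg/year


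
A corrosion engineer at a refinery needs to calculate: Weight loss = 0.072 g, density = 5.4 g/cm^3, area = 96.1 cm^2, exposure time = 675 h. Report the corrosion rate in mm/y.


Apply the mm/y weight-loss relation: CR = 87600 * W / (D * A * T)
Numerator: 87600 * 0.072 = 6307.2
Denominator: 5.4 * 96.1 * 675 = 350284.5
CR = 6307.2 / 350284.5 = 0.01801 mm/y

0.01801 mm/y


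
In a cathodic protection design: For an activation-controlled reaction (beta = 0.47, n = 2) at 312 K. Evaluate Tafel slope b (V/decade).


Apply the Tafel slope relation: b = 2.303*R*T/(beta*n*F)
Numerator: 2.303 * 8.314 * 312 = 5973.91
Denominator: 0.47 * 2 * 96485 = 90695.9
b = 5973.91 / 90695.9 = 0.066 V/decade

0.066 V/decade


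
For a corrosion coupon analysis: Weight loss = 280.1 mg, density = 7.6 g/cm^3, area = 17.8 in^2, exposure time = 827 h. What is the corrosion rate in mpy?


Apply the mpy weight-loss relation: CR = 534 * W / (D * A * T)
Numerator: 534 * 280.1 = 149573.4
Denominator: 7.6 * 17.8 * 827 = 111876.56
CR = 149573.4 / 111876.56 = 1.33695 mpy

1.33695 mpy


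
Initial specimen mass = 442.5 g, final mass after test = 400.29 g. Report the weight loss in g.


Weight loss = initial − final
WL = 442.5 − 400.29 = 42.21 g

42.21 g


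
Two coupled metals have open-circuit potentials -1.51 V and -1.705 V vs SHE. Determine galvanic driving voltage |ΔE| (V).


Driving voltage is the absolute potential difference.
|ΔE| = |-1.51 − (-1.705)| = 0.195 V

0.195 V


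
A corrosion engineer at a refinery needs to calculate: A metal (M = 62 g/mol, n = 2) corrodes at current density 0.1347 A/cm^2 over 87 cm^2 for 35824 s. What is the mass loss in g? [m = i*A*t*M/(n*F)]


Apply Faraday's law: m = i*A*t*M / (n*F)
Total charge passed Q = i*A*t = 0.1347*87*35824 = 419817.8736 C
m = Q*M/(n*F) = 419817.8736*62/(2*96485) = 134.885 g

134.885 g


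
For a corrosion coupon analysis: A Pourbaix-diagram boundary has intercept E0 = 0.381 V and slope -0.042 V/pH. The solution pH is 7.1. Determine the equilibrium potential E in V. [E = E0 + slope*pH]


Apply the Pourbaix line equation: E = E0 + slope*pH
E = 0.381 + (-0.042)*7.1 = 0.381 + (-0.2982) = 0.0828 V
Rounded to 4 decimal places: E = 0.0828 V

0.0828 V


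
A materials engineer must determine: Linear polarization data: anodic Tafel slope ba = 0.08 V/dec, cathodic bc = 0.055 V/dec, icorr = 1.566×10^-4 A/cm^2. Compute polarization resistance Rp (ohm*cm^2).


Apply the Stern-Geary equation: Rp = ba*bc / (2.303*icorr*(ba+bc))
ba*bc = 0.08*0.055 = 0.0044
ba+bc = 0.135; 2.303*icorr*(ba+bc) = 2.303*1.566×10^-4*0.135 = 4.8687723×10^-5
Rp = 0.0044 / 4.8687723×10^-5 = 90.4 ohm*cm^2

90.4 ohm*cm^2
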